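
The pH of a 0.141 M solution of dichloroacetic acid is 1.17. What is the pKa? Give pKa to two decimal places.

pKa = 1.21

[H+] = 10^(-1.17) = 6.76 × 10^-2 M
At equilibrium [HA] = 0.141 − 6.76 × 10^-2 = 7.34 × 10^-2 M
Ka = [H+][A-]/[HA] = (6.76 × 10^-2)² / 7.34 × 10^-2 = 6.23 × 10^-2
pKa = -log(6.23 × 10^-2) = 1.21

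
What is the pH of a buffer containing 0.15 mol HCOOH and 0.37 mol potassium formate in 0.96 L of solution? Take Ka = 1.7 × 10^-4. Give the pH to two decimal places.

pH = 4.16

pKa = −log(1.7 × 10^-4) = 3.770
Henderson–Hasselbalch: pH = pKa + log([HCOO-]/[HCOOH]) = 3.770 + log(0.37/0.15)
pH = 3.770 + (+0.392) = 4.16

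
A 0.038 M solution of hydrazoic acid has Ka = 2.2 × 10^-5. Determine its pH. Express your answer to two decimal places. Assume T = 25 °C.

pH = 3.04

HN3 ⇌ N3- + H+
Ka = x²/(0.038 − x) = 2.2 × 10^-5
Assume x ≪ 0.038: x ≈ √(2.2 × 10^-5 × 0.038) = 9.14 × 10^-4 M
pH = −log[H+] = −log(9.14 × 10^-4) = 3.04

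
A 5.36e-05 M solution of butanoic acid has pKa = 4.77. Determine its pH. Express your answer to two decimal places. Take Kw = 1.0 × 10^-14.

pH = 4.64

CH3(CH2)2COOH ⇌ CH3(CH2)2COO- + H+
Ka = 10^(−4.77) = 1.70 × 10^-5
Ka = [H+]²/(5.36e-05 − [H+]) = 1.70 × 10^-5
[H+] is not negligible relative to C₀; solve [H+]² + 1.7e-05·[H+] − 9.11e-10 = 0.
[H+] = [−1.7e-05 + √(1.7e-05² + 3.64e-09)]/2 = 2.29 × 10^-5 M
pH = −log[H+] = −log(2.29 × 10^-5) = 4.64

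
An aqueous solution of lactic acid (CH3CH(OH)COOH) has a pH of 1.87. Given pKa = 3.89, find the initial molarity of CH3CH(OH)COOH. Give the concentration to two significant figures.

C₀ = 1.4 M

[H+] = 10^(-1.87) = 1.35 × 10^-2 M = x
Ka = 10^(−3.89) = 1.29 × 10^-4
Ka = x²/(C₀ − x) ⇒ C₀ = x + x²/Ka
C₀ = 1.35 × 10^-2 + (1.35 × 10^-2)²/(1.29 × 10^-4) = 1.43 M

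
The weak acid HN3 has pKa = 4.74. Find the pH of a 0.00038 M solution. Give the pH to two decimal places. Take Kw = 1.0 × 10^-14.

HN3 ⇌ N3- + H+
Ka = 10^(−4.74) = 1.82 × 10^-5
From the ICE table, Ka = [H+]²/(0.00038 − [H+]) = 1.82 × 10^-5.
[H+] is not negligible relative to C₀; solve [H+]² + 1.82e-05·[H+] − 6.92e-09 = 0.
[H+] = [−1.82e-05 + √(1.82e-05² + 2.77e-08)]/2 = 7.46 × 10^-5 M
pH = −log(7.46 × 10^-5) = 4.13

pH = 4.13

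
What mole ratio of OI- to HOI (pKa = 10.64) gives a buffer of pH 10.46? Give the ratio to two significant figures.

pH = pKa + log(r) ⇒ log(r) = 10.46 − 10.64 = -0.18
r = [OI-]/[HOI] = 10^(-0.18) = 0.661

ratio = 0.66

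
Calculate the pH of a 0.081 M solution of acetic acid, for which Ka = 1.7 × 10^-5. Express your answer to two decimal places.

CH3COOH ⇌ CH3COO- + H+
Let x = [H+] at equilibrium. Ka = x²/(0.081 − x).
Assume x ≪ 0.081: x ≈ √(1.7 × 10^-5 × 0.081) = 1.17 × 10^-3 M
pH = −log(1.17 × 10^-3) = 2.93

pH = 2.93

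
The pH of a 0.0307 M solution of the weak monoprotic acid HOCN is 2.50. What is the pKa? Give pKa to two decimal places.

pKa = 3.44

[H+] = 10^(-2.50) = 3.16 × 10^-3 M
At equilibrium [HA] = 0.0307 − 3.16 × 10^-3 = 2.75 × 10^-2 M
Ka = [H+][A-]/[HA] = (3.16 × 10^-3)² / 2.75 × 10^-2 = 3.63 × 10^-4
pKa = -log(3.63 × 10^-4) = 3.44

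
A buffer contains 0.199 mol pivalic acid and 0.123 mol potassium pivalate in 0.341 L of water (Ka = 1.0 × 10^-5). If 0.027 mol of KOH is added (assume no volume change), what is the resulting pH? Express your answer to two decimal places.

After neutralization: n((CH3)3CCOOH) = 0.172 mol, n((CH3)3CCOO-) = 0.15 mol.
pKa = −log(1.0 × 10^-5) = 5.000
pH = pKa + log(n_(CH3)3CCOO-/n_(CH3)3CCOOH) = 5.000 + log(0.15/0.172) = 5.000 + (-0.059)

pH = 4.94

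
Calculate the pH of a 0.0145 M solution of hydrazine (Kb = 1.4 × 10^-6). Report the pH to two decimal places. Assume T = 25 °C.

N2H4 + H2O ⇌ N2H5+ + OH-
From the ICE table, Kb = [OH-]²/(0.0145 − [OH-]) = 1.4 × 10^-6.
Assume [OH-] ≪ 0.0145: [OH-] ≈ √(1.4 × 10^-6 × 0.0145) = 1.42 × 10^-4 M
([OH-]/C₀ = 0.98% < 5%, so the approximation holds.)
pOH = −log(1.42 × 10^-4) = 3.85; pH = 14.00 − 3.85 = 10.15

pH = 10.15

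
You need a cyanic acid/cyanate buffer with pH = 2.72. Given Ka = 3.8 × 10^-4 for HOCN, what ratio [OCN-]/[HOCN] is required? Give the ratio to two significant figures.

ratio = 0.20

pKa = -log(3.8 × 10^-4) = 3.420
pH = pKa + log(r) ⇒ log(r) = 2.72 − 3.420 = -0.700
r = [OCN-]/[HOCN] = 10^(-0.700) = 0.2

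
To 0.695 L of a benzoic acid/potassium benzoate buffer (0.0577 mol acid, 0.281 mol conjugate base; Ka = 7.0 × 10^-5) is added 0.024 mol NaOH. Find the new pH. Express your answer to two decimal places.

OH- converts C6H5COOH to C6H5COO-: C6H5COOH → 0.0337 mol, C6H5COO- → 0.305 mol.
pKa = −log(7.0 × 10^-5) = 4.155
Henderson–Hasselbalch with mole ratio 0.305/0.0337: pH = 4.155 + (+0.957)

pH = 5.11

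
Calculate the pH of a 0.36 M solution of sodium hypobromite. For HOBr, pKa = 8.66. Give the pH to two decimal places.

OBr- is the conjugate base of the weak acid HOBr.
Ka = 10^(−8.66) = 2.19 × 10^-9
Kb = Kw/Ka = 1.0×10^-14 / 2.19 × 10^-9 = 4.57 × 10^-6
Kb = x²/(0.36 − x) = 4.57 × 10^-6
Since Kb ≪ C₀, x ≈ √(Kb·C₀) = 1.28 × 10^-3 M.
pOH = −log(1.28 × 10^-3) = 2.89; pH = 14.00 − 2.89 = 11.11

pH = 11.11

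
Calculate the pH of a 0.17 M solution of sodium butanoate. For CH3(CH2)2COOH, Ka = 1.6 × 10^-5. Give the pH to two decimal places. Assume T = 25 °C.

CH3(CH2)2COO- is the conjugate base of the weak acid CH3(CH2)2COOH.
Kb = Kw/Ka = 1.0×10^-14 / 1.6 × 10^-5 = 6.25 × 10^-10
Kb = x²/(0.17 − x) = 6.25 × 10^-10
Since Kb ≪ C₀, x ≈ √(Kb·C₀) = 1.03 × 10^-5 M.
Check: 0.0061% ionized — well under 5%, approximation valid.
pOH = −log(1.03 × 10^-5) = 4.99; pH = 14.00 − 4.99 = 9.01

pH = 9.01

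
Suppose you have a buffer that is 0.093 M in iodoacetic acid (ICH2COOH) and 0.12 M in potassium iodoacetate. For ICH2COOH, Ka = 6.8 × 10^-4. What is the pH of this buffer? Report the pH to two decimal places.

pKa = −log(6.8 × 10^-4) = 3.167
pH = pKa + log([A⁻]/[HA]) = 3.167 + log(0.12/0.093)
pH = 3.167 + (+0.111) = 3.28

pH = 3.28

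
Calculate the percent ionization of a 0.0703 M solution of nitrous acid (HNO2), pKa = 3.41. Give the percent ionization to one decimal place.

7.2%

HNO2 ⇌ NO2- + H+; let x = [H+] at equilibrium.
Ka = 10^(−3.41) = 3.89 × 10^-4
Ka = x²/(C₀ − x); solving the quadratic gives x = 5.04 × 10^-3 M.
Fraction ionized = 5.04 × 10^-3 / 0.0703 = 0.0717 → 7.2%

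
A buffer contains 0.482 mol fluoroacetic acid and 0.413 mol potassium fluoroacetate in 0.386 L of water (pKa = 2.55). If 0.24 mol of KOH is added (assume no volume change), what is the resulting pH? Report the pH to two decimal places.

After neutralization: n(FCH2COOH) = 0.242 mol, n(FCH2COO-) = 0.653 mol.
Henderson–Hasselbalch with mole ratio 0.653/0.242: pH = 2.55 + (+0.431)

pH = 2.98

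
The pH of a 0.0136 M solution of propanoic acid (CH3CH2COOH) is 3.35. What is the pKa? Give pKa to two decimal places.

[H+] = 10^(-3.35) = 4.47 × 10^-4 M
At equilibrium [HA] = 0.0136 − 4.47 × 10^-4 = 1.32 × 10^-2 M
Ka = [H+][A-]/[HA] = (4.47 × 10^-4)² / 1.32 × 10^-2 = 1.51 × 10^-5
pKa = -log(1.51 × 10^-5) = 4.82

pKa = 4.82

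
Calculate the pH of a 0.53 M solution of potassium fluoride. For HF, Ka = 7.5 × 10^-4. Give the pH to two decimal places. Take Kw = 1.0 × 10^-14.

pH = 8.42

F- is the conjugate base of the weak acid HF.
Kb = Kw/Ka = 1.0×10^-14 / 7.5 × 10^-4 = 1.33 × 10^-11
Let x = [OH-] at equilibrium. Kb = x²/(0.53 − x).
Assume x ≪ 0.53: x ≈ √(1.33 × 10^-11 × 0.53) = 2.65 × 10^-6 M
Check: 0.0005% ionized — well under 5%, approximation valid.
pOH = −log(2.65 × 10^-6) = 5.58; pH = 14.00 − 5.58 = 8.42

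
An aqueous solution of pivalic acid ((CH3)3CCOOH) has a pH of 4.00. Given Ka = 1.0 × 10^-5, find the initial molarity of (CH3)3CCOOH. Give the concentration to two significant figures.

[H+] = 10^(-4.00) = 1.00 × 10^-4 M = x
Ka = x²/(C₀ − x) ⇒ C₀ = x + x²/Ka
C₀ = 1.00 × 10^-4 + (1.00 × 10^-4)²/(1.0 × 10^-5) = 1.10 × 10^-3 M

C₀ = 1.1 × 10^-3 M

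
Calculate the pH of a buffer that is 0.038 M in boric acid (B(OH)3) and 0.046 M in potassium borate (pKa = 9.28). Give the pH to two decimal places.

Henderson–Hasselbalch: pH = pKa + log([B(OH)4-]/[B(OH)3]) = 9.28 + log(0.046/0.038)
pH = 9.28 + (+0.083) = 9.36

pH = 9.36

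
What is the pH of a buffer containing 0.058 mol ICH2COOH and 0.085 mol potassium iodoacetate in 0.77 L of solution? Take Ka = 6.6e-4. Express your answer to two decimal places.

pH = 3.35

pKa = −log(6.6 × 10^-4) = 3.180
Henderson–Hasselbalch: pH = pKa + log([ICH2COO-]/[ICH2COOH]) = 3.180 + log(0.085/0.058)
pH = 3.180 + (+0.166) = 3.35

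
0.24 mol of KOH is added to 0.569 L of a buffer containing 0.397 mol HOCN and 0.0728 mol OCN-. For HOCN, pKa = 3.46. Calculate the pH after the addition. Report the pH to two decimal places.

OH- converts HOCN to OCN-: HOCN → 0.157 mol, OCN- → 0.313 mol.
pH = pKa + log([A⁻]/[HA]) = 3.46 + log(0.313/0.157) = 3.46 +0.300

pH = 3.76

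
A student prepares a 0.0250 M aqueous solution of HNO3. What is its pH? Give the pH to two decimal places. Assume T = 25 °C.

pH = 1.60

HNO3 is a strong acid and dissociates completely, so [H+] = 0.0250 M.
pH = -log(0.025) = 1.60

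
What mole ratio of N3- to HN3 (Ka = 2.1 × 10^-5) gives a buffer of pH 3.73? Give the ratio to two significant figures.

pKa = -log(2.1 × 10^-5) = 4.678
pH = pKa + log(r) ⇒ log(r) = 3.73 − 4.678 = -0.948
r = [N3-]/[HN3] = 10^(-0.948) = 0.113

ratio = 0.11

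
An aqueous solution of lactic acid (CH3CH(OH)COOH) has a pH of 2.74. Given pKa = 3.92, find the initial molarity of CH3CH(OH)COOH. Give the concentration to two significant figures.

C₀ = 2.9 × 10^-2 M

[H+] = 10^(-2.74) = 1.82 × 10^-3 M = x
Ka = 10^(−3.92) = 1.20 × 10^-4
Ka = x²/(C₀ − x) ⇒ C₀ = x + x²/Ka
C₀ = 1.82 × 10^-3 + (1.82 × 10^-3)²/(1.20 × 10^-4) = 2.94 × 10^-2 M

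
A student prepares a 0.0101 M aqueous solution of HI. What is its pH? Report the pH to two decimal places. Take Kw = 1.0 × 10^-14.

pH = 2.00

HI is a strong acid and dissociates completely, so [H+] = 0.0101 M.
pH = -log(0.0101) = 2.00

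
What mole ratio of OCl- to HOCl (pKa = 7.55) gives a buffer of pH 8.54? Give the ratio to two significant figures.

pH = pKa + log(r) ⇒ log(r) = 8.54 − 7.55 = +0.99
r = [OCl-]/[HOCl] = 10^(+0.99) = 9.77

ratio = 9.8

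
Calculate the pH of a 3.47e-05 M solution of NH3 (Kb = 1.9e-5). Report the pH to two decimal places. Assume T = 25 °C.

pH = 9.25

NH3 + H2O ⇌ NH4+ + OH-
From the ICE table, Kb = [OH-]²/(3.47e-05 − [OH-]) = 1.9 × 10^-5.
The 5% rule fails; solving [OH-]² + Kb·[OH-] − Kb·C₀ = 0 exactly:
[OH-] = (−Kb + √(Kb² + 4·Kb·C₀))/2 = 1.79 × 10^-5 M
pOH = −log(1.79 × 10^-5) = 4.75; pH = 14.00 − 4.75 = 9.25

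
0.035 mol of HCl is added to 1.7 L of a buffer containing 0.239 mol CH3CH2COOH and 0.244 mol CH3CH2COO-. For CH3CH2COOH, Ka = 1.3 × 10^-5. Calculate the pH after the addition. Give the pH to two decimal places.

After neutralization: n(CH3CH2COOH) = 0.274 mol, n(CH3CH2COO-) = 0.209 mol.
pKa = −log(1.3 × 10^-5) = 4.886
pH = pKa + log(n_CH3CH2COO-/n_CH3CH2COOH) = 4.886 + log(0.209/0.274) = 4.886 + (-0.118)

pH = 4.77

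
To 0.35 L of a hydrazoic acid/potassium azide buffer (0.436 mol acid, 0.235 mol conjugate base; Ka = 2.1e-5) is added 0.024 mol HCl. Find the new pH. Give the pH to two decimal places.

pH = 4.34

After neutralization: n(HN3) = 0.46 mol, n(N3-) = 0.211 mol.
pKa = −log(2.1 × 10^-5) = 4.678
Henderson–Hasselbalch with mole ratio 0.211/0.46: pH = 4.678 + (-0.338)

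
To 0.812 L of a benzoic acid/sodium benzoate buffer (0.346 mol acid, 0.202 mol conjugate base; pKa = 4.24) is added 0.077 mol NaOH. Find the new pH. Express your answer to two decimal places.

pH = 4.26

OH- converts C6H5COOH to C6H5COO-: C6H5COOH → 0.269 mol, C6H5COO- → 0.279 mol.
Henderson–Hasselbalch with mole ratio 0.279/0.269: pH = 4.24 + (+0.016)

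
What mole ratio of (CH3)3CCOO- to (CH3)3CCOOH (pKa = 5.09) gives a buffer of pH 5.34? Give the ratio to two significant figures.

ratio = 1.8

pH = pKa + log(r) ⇒ log(r) = 5.34 − 5.09 = +0.25
r = [(CH3)3CCOO-]/[(CH3)3CCOOH] = 10^(+0.25) = 1.78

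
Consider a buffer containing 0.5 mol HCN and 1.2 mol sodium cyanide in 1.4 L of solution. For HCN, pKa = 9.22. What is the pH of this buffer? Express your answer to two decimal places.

Henderson–Hasselbalch: pH = pKa + log([CN-]/[HCN]) = 9.22 + log(1.2/0.5)
pH = 9.22 + (+0.380) = 9.60

pH = 9.60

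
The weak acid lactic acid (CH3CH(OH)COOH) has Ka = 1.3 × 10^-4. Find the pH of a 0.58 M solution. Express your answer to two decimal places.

pH = 2.06

CH3CH(OH)COOH ⇌ CH3CH(OH)COO- + H+
From the ICE table, Ka = x²/(0.58 − x) = 1.3 × 10^-4.
Assume x ≪ 0.58: x ≈ √(1.3 × 10^-4 × 0.58) = 8.68 × 10^-3 M
pH = −log(8.68 × 10^-3) = 2.06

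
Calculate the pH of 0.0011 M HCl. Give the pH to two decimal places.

HCl is a strong acid and dissociates completely, so [H+] = 0.0011 M.
pH = -log(0.0011) = 2.96

pH = 2.96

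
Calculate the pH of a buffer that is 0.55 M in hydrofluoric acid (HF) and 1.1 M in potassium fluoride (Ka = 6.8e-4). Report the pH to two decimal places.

pKa = −log(6.8 × 10^-4) = 3.167
Using pH = pKa + log([base]/[acid]) with [base]/[acid] = 1.1/0.55:
pH = 3.167 + (+0.301) = 3.47

pH = 3.47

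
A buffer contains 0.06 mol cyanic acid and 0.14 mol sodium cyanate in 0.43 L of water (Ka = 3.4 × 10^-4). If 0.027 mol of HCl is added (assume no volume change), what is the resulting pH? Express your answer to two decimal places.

After neutralization: n(HOCN) = 0.087 mol, n(OCN-) = 0.113 mol.
pKa = −log(3.4 × 10^-4) = 3.469
pH = pKa + log(n_OCN-/n_HOCN) = 3.469 + log(0.113/0.087) = 3.469 + (+0.114)

pH = 3.58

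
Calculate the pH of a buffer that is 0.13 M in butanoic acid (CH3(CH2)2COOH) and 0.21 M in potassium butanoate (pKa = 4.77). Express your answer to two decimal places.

pH = pKa + log([A⁻]/[HA]) = 4.77 + log(0.21/0.13)
pH = 4.77 + (+0.208) = 4.98

pH = 4.98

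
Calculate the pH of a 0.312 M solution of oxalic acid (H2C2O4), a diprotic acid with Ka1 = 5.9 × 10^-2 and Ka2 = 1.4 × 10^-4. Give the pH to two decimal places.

pH = 0.96

Ka1 ≫ Ka2, so treat the first dissociation as the only significant source of H+.
Ka1 = x²/(0.312 − x) = 5.9 × 10^-2
Solving the quadratic: x = (−Ka1 + √(Ka1² + 4·Ka1·C₀))/2 = 1.09 × 10^-1 M
pH = −log(1.09 × 10^-1) = 0.96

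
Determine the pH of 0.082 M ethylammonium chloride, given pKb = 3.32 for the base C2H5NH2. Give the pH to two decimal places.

C2H5NH3+ is the conjugate acid of the weak base C2H5NH2.
Kb = 10^(−3.32) = 4.79 × 10^-4
Ka = Kw/Kb = 1.0×10^-14 / 4.79 × 10^-4 = 2.09 × 10^-11
Let x = [H+] at equilibrium. Ka = x²/(0.082 − x).
Since Ka ≪ C₀, x ≈ √(Ka·C₀) = 1.31 × 10^-6 M.
pH = −log[H+] = −log(1.31 × 10^-6) = 5.88

pH = 5.88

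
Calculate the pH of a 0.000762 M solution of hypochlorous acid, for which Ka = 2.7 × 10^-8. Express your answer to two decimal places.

pH = 5.34

HOCl ⇌ OCl- + H+
From the ICE table, Ka = [H+]²/(0.000762 − [H+]) = 2.7 × 10^-8.
Assume [H+] ≪ 0.000762: [H+] ≈ √(2.7 × 10^-8 × 0.000762) = 4.54 × 10^-6 M
([H+]/C₀ = 0.6% < 5%, so the approximation holds.)
pH = −log(4.54 × 10^-6) = 5.34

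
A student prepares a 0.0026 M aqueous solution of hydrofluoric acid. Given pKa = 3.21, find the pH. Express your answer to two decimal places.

pH = 3.00

HF ⇌ F- + H+
Ka = 10^(−3.21) = 6.17 × 10^-4
From the ICE table, Ka = [H+]²/(0.0026 − [H+]) = 6.17 × 10^-4.
Here C₀/Ka ≈ 4.21, so the small-[H+] approximation fails. Use the quadratic:
[H+] = [−0.000617 + √(0.000617² + 6.42e-06)]/2 = 9.95 × 10^-4 M
pH = −log[H+] = −log(9.95 × 10^-4) = 3.00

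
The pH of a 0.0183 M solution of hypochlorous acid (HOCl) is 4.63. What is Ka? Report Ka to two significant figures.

[H+] = 10^(-4.63) = 2.34 × 10^-5 M
At equilibrium [HA] = 0.0183 − 2.34 × 10^-5 = 1.83 × 10^-2 M
Ka = [H+][A-]/[HA] = (2.34 × 10^-5)² / 1.83 × 10^-2 = 3.0 × 10^-8

Ka = 3.0 × 10^-8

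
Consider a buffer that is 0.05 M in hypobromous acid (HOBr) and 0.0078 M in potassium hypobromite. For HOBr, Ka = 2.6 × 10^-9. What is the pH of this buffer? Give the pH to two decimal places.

pH = 7.78

pKa = −log(2.6 × 10^-9) = 8.585
pH = pKa + log([A⁻]/[HA]) = 8.585 + log(0.0078/0.05)
pH = 8.585 + (-0.807) = 7.78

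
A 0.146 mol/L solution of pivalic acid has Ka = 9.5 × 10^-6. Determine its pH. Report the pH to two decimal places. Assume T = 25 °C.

pH = 2.93

(CH3)3CCOOH ⇌ (CH3)3CCOO- + H+
Ka = [H+]²/(0.146 − [H+]) = 9.5 × 10^-6
Neglecting [H+] in the denominator: [H+] = √(9.5 × 10^-6 × 0.146) = 1.18 × 10^-3 M
Check: 0.81% ionized — well under 5%, approximation valid.
pH = −log[H+] = −log(1.18 × 10^-3) = 2.93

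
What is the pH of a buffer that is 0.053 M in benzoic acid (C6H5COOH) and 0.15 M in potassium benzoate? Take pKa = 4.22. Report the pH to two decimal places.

Using pH = pKa + log([base]/[acid]) with [base]/[acid] = 0.15/0.053:
pH = 4.22 + (+0.452) = 4.67

pH = 4.67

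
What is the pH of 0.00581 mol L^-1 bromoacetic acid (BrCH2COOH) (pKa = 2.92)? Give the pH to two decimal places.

BrCH2COOH ⇌ BrCH2COO- + H+
Ka = 10^(−2.92) = 1.20 × 10^-3
From the ICE table, Ka = [H+]²/(0.00581 − [H+]) = 1.20 × 10^-3.
Here C₀/Ka ≈ 4.84, so the small-[H+] approximation fails. Use the quadratic:
[H+] = (−Ka + √(Ka² + 4·Ka·C₀))/2 = 2.11 × 10^-3 M
pH = −log[H+] = −log(2.11 × 10^-3) = 2.68

pH = 2.68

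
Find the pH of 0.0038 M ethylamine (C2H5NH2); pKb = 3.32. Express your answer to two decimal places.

C2H5NH2 + H2O ⇌ C2H5NH3+ + OH-
Kb = 10^(−3.32) = 4.79 × 10^-4
Kb = [OH-]²/(0.0038 − [OH-]) = 4.79 × 10^-4
The 5% rule fails; solving [OH-]² + Kb·[OH-] − Kb·C₀ = 0 exactly:
[OH-] = (−Kb + √(Kb² + 4·Kb·C₀))/2 = 1.13 × 10^-3 M
pOH = −log(1.13 × 10^-3) = 2.95; pH = 14.00 − 2.95 = 11.05

pH = 11.05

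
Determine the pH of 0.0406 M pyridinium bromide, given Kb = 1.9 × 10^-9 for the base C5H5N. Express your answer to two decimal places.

pH = 3.34

C5H5NH+ is the conjugate acid of the weak base C5H5N.
Ka = Kw/Kb = 1.0×10^-14 / 1.9 × 10^-9 = 5.26 × 10^-6
From the ICE table, Ka = [H+]²/(0.0406 − [H+]) = 5.26 × 10^-6.
Assume [H+] ≪ 0.0406: [H+] ≈ √(5.26 × 10^-6 × 0.0406) = 4.62 × 10^-4 M
Check: 1.1% ionized — well under 5%, approximation valid.
pH = −log(4.62 × 10^-4) = 3.34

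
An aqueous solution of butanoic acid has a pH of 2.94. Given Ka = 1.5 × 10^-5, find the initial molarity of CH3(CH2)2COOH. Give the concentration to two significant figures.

[H+] = 10^(-2.94) = 1.15 × 10^-3 M = x
Ka = x²/(C₀ − x) ⇒ C₀ = x + x²/Ka
C₀ = 1.15 × 10^-3 + (1.15 × 10^-3)²/(1.5 × 10^-5) = 8.93 × 10^-2 M

C₀ = 8.9 × 10^-2 M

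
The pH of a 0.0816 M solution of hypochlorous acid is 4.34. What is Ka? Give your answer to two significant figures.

[H+] = 10^(-4.34) = 4.57 × 10^-5 M
At equilibrium [HA] = 0.0816 − 4.57 × 10^-5 = 8.16 × 10^-2 M
Ka = [H+][A-]/[HA] = (4.57 × 10^-5)² / 8.16 × 10^-2 = 2.6 × 10^-8

Ka = 2.6 × 10^-8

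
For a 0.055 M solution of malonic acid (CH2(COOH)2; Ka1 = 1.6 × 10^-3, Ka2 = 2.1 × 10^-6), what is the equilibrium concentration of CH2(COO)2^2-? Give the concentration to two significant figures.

2.1 × 10^-6 M

First ionization gives [H+] ≈ [CH2(COOH)COO-] = 8.61 × 10^-3 M.
Second step: Ka2 = [H+][CH2(COO)2^2-]/[CH2(COOH)COO-] ≈ [CH2(COO)2^2-] (since [H+] ≈ [CH2(COOH)COO-]).
So [CH2(COO)2^2-] ≈ Ka2.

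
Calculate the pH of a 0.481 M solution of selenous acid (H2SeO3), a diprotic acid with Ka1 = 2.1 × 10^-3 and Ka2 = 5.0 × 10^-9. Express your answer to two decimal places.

pH = 1.51

Since Ka1 ≫ Ka2, the first ionization dominates [H+].
Ka1 = x²/(0.481 − x) = 2.1 × 10^-3
Solving the quadratic: x = (−Ka1 + √(Ka1² + 4·Ka1·C₀))/2 = 3.07 × 10^-2 M
pH = −log(3.07 × 10^-2) = 1.51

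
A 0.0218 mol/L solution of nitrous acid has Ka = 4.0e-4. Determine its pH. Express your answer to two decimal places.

pH = 2.56

HNO2 ⇌ NO2- + H+
Let x = [H+] at equilibrium. Ka = x²/(0.0218 − x).
x is not negligible relative to C₀; solve x² + 0.0004·x − 8.72e-06 = 0.
x = (−Ka + √(Ka² + 4·Ka·C₀))/2 = 2.76 × 10^-3 M
pH = −log(2.76 × 10^-3) = 2.56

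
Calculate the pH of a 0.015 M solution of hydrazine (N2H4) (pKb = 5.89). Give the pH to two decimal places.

pH = 10.14

N2H4 + H2O ⇌ N2H5+ + OH-
Kb = 10^(−5.89) = 1.29 × 10^-6
Let x = [OH-] at equilibrium. Kb = x²/(0.015 − x).
Since Kb ≪ C₀, x ≈ √(Kb·C₀) = 1.39 × 10^-4 M.
pOH = 3.86, so pH = 14.00 − pOH = 10.14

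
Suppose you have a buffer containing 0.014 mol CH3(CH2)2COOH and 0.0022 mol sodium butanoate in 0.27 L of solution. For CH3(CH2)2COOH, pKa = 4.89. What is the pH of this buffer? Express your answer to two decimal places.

pH = pKa + log([A⁻]/[HA]) = 4.89 + log(0.0022/0.014)
pH = 4.89 + (-0.804) = 4.09

pH = 4.09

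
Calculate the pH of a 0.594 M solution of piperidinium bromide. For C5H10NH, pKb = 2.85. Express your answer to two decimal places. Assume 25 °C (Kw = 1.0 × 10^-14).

pH = 5.69

C5H10NH2+ is the conjugate acid of the weak base C5H10NH.
Kb = 10^(−2.85) = 1.41 × 10^-3
Ka = Kw/Kb = 1.0×10^-14 / 1.41 × 10^-3 = 7.09 × 10^-12
Ka = [H+]²/(0.594 − [H+]) = 7.09 × 10^-12
Since Ka ≪ C₀, [H+] ≈ √(Ka·C₀) = 2.05 × 10^-6 M.
([H+]/C₀ = 0.00035% < 5%, so the approximation holds.)
pH = −log(2.05 × 10^-6) = 5.69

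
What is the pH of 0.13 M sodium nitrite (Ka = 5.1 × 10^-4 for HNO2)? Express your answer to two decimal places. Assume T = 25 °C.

NO2- is the conjugate base of the weak acid HNO2.
Kb = Kw/Ka = 1.0×10^-14 / 5.1 × 10^-4 = 1.96 × 10^-11
Kb = [OH-]²/(0.13 − [OH-]) = 1.96 × 10^-11
Neglecting [OH-] in the denominator: [OH-] = √(1.96 × 10^-11 × 0.13) = 1.60 × 10^-6 M
([OH-]/C₀ = 0.0012% < 5%, so the approximation holds.)
pOH = 5.80, so pH = 14.00 − pOH = 8.20

pH = 8.20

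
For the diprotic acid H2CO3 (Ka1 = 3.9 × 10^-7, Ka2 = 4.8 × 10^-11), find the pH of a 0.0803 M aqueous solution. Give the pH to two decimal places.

Since Ka1 ≫ Ka2, the first ionization dominates [H+].
Ka1 = x²/(0.0803 − x) = 3.9 × 10^-7
x ≈ √(3.9 × 10^-7 × 0.0803) = 1.77 × 10^-4 M
pH = −log(1.77 × 10^-4) = 3.75

pH = 3.75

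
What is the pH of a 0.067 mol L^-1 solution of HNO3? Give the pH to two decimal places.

HNO3 is a strong acid and dissociates completely, so [H+] = 0.067 M.
pH = -log(0.067) = 1.17

pH = 1.17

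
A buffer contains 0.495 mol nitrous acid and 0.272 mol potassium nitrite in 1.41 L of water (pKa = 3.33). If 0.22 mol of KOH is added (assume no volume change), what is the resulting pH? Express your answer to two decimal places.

pH = 3.58

OH- converts HNO2 to NO2-: HNO2 → 0.275 mol, NO2- → 0.492 mol.
pH = pKa + log([A⁻]/[HA]) = 3.33 + log(0.492/0.275) = 3.33 +0.253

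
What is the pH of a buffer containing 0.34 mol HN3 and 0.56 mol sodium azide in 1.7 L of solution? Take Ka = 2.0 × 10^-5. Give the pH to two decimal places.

pKa = −log(2.0 × 10^-5) = 4.699
Using pH = pKa + log([base]/[acid]) with [base]/[acid] = 0.56/0.34:
pH = 4.699 + (+0.217) = 4.92

pH = 4.92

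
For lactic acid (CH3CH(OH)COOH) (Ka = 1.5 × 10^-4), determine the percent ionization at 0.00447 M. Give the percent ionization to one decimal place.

CH3CH(OH)COOH ⇌ CH3CH(OH)COO- + H+; let x = [H+] at equilibrium.
Ka = x²/(C₀ − x); solving the quadratic gives x = 7.47 × 10^-4 M.
Fraction ionized = 7.47 × 10^-4 / 0.00447 = 0.1671 → 16.7%

16.7%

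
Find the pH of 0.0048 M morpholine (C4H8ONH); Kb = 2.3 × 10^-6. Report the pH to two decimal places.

pH = 10.02

C4H8ONH + H2O ⇌ C4H8ONH2+ + OH-
Kb = x²/(0.0048 − x) = 2.3 × 10^-6
Neglecting x in the denominator: x = √(2.3 × 10^-6 × 0.0048) = 1.05 × 10^-4 M
pOH = −log(1.05 × 10^-4) = 3.98; pH = 14.00 − 3.98 = 10.02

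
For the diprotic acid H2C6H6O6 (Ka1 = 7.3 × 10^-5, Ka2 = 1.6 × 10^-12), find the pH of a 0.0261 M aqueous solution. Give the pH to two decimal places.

Since Ka1 ≫ Ka2, the first ionization dominates [H+].
Ka1 = x²/(0.0261 − x) = 7.3 × 10^-5
Solving the quadratic: x = (−Ka1 + √(Ka1² + 4·Ka1·C₀))/2 = 1.34 × 10^-3 M
pH = −log(1.34 × 10^-3) = 2.87

pH = 2.87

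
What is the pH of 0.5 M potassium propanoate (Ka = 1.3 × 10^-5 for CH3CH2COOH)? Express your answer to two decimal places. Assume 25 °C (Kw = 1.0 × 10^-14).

CH3CH2COO- is the conjugate base of the weak acid CH3CH2COOH.
Kb = Kw/Ka = 1.0×10^-14 / 1.3 × 10^-5 = 7.69 × 10^-10
From the ICE table, Kb = [OH-]²/(0.5 − [OH-]) = 7.69 × 10^-10.
Assume [OH-] ≪ 0.5: [OH-] ≈ √(7.69 × 10^-10 × 0.5) = 1.96 × 10^-5 M
Check: 0.0039% ionized — well under 5%, approximation valid.
pOH = 4.71, so pH = 14.00 − pOH = 9.29

pH = 9.29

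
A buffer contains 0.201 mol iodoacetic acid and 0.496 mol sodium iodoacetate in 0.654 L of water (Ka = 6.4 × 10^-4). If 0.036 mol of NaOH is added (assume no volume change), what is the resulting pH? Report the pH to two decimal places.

pH = 3.70

After neutralization: n(ICH2COOH) = 0.165 mol, n(ICH2COO-) = 0.532 mol.
pKa = −log(6.4 × 10^-4) = 3.194
pH = pKa + log([A⁻]/[HA]) = 3.194 + log(0.532/0.165) = 3.194 +0.508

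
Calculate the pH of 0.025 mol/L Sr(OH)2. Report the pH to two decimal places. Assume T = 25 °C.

pH = 12.70

Sr(OH)2 is a strong base (each formula unit releases 2 OH-); [OH-] = 0.05 M.
pOH = -log(0.05) = 1.30
pH = 14.00 - 1.30 = 12.70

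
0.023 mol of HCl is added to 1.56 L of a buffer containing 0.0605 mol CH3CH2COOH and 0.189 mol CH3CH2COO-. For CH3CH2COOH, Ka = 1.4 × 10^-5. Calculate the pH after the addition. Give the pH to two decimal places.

After neutralization: n(CH3CH2COOH) = 0.0835 mol, n(CH3CH2COO-) = 0.166 mol.
pKa = −log(1.4 × 10^-5) = 4.854
pH = pKa + log(n_CH3CH2COO-/n_CH3CH2COOH) = 4.854 + log(0.166/0.0835) = 4.854 + (+0.298)

pH = 5.15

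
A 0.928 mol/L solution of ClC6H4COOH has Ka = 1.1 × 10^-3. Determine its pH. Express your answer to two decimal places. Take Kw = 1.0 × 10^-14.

ClC6H4COOH ⇌ ClC6H4COO- + H+
From the ICE table, Ka = [H+]²/(0.928 − [H+]) = 1.1 × 10^-3.
Since Ka ≪ C₀, [H+] ≈ √(Ka·C₀) = 3.19 × 10^-2 M.
pH = −log(3.19 × 10^-2) = 1.50

pH = 1.50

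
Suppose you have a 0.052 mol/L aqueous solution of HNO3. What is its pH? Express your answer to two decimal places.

HNO3 is a strong acid and dissociates completely, so [H+] = 0.052 M.
pH = -log(0.052) = 1.28

pH = 1.28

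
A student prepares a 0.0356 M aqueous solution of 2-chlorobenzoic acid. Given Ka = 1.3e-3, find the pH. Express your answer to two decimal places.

pH = 2.21

ClC6H4COOH ⇌ ClC6H4COO- + H+
Ka = [H+]²/(0.0356 − [H+]) = 1.3 × 10^-3
[H+] is not negligible relative to C₀; solve [H+]² + 0.0013·[H+] − 4.63e-05 = 0.
[H+] = (−Ka + √(Ka² + 4·Ka·C₀))/2 = 6.18 × 10^-3 M
pH = −log(6.18 × 10^-3) = 2.21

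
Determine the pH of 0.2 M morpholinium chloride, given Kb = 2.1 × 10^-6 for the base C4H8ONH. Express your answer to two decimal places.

pH = 4.51

C4H8ONH2+ is the conjugate acid of the weak base C4H8ONH.
Ka = Kw/Kb = 1.0×10^-14 / 2.1 × 10^-6 = 4.76 × 10^-9
From the ICE table, Ka = x²/(0.2 − x) = 4.76 × 10^-9.
Neglecting x in the denominator: x = √(4.76 × 10^-9 × 0.2) = 3.09 × 10^-5 M
Check: 0.015% ionized — well under 5%, approximation valid.
pH = −log[H+] = −log(3.09 × 10^-5) = 4.51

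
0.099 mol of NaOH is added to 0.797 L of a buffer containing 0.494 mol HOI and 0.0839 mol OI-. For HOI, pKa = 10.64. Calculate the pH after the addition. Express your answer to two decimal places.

After neutralization: n(HOI) = 0.395 mol, n(OI-) = 0.183 mol.
pH = pKa + log(n_OI-/n_HOI) = 10.64 + log(0.183/0.395) = 10.64 + (-0.334)

pH = 10.31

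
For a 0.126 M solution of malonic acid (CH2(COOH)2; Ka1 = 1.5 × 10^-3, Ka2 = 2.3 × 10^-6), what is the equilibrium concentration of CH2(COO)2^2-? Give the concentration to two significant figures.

First ionization gives [H+] ≈ [CH2(COOH)COO-] = 1.30 × 10^-2 M.
Second step: Ka2 = [H+][CH2(COO)2^2-]/[CH2(COOH)COO-] ≈ [CH2(COO)2^2-] (since [H+] ≈ [CH2(COOH)COO-]).
So [CH2(COO)2^2-] ≈ Ka2.

2.3 × 10^-6 M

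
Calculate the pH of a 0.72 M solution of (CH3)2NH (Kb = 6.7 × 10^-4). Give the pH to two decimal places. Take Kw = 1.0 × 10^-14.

pH = 12.34

(CH3)2NH + H2O ⇌ (CH3)2NH2+ + OH-
From the ICE table, Kb = x²/(0.72 − x) = 6.7 × 10^-4.
Assume x ≪ 0.72: x ≈ √(6.7 × 10^-4 × 0.72) = 2.20 × 10^-2 M
(x/C₀ = 3.1% < 5%, so the approximation holds.)
pOH = −log(2.20 × 10^-2) = 1.66; pH = 14.00 − 1.66 = 12.34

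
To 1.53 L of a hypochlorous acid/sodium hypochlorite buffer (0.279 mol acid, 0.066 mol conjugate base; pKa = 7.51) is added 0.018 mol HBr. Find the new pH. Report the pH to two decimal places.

pH = 6.72

After neutralization: n(HOCl) = 0.297 mol, n(OCl-) = 0.048 mol.
pH = pKa + log(n_OCl-/n_HOCl) = 7.51 + log(0.048/0.297) = 7.51 + (-0.792)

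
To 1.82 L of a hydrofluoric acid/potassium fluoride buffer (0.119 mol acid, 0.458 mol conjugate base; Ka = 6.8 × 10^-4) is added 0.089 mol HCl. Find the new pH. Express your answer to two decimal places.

After neutralization: n(HF) = 0.208 mol, n(F-) = 0.369 mol.
pKa = −log(6.8 × 10^-4) = 3.167
pH = pKa + log(n_F-/n_HF) = 3.167 + log(0.369/0.208) = 3.167 + (+0.249)

pH = 3.42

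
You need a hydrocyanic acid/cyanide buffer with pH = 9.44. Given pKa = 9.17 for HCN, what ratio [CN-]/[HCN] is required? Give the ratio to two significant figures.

pH = pKa + log(r) ⇒ log(r) = 9.44 − 9.17 = +0.27
r = [CN-]/[HCN] = 10^(+0.27) = 1.86

ratio = 1.9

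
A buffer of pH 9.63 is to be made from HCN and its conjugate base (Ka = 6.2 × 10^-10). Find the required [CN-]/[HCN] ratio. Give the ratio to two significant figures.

ratio = 2.6

pKa = -log(6.2 × 10^-10) = 9.208
pH = pKa + log(r) ⇒ log(r) = 9.63 − 9.208 = +0.422
r = [CN-]/[HCN] = 10^(+0.422) = 2.64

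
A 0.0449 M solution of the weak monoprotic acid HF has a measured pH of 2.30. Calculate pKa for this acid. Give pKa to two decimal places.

pKa = 3.20

[H+] = 10^(-2.30) = 5.01 × 10^-3 M
At equilibrium [HA] = 0.0449 − 5.01 × 10^-3 = 3.99 × 10^-2 M
Ka = [H+][A-]/[HA] = (5.01 × 10^-3)² / 3.99 × 10^-2 = 6.29 × 10^-4
pKa = -log(6.29 × 10^-4) = 3.20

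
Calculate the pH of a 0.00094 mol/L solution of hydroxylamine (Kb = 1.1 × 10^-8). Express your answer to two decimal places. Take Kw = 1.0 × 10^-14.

NH2OH + H2O ⇌ NH3OH+ + OH-
From the ICE table, Kb = [OH-]²/(0.00094 − [OH-]) = 1.1 × 10^-8.
Neglecting [OH-] in the denominator: [OH-] = √(1.1 × 10^-8 × 0.00094) = 3.22 × 10^-6 M
pOH = 5.49, so pH = 14.00 − pOH = 8.51

pH = 8.51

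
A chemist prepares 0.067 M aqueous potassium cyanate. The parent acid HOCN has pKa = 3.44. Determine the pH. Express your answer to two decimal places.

pH = 8.13

OCN- is the conjugate base of the weak acid HOCN.
Ka = 10^(−3.44) = 3.63 × 10^-4
Kb = Kw/Ka = 1.0×10^-14 / 3.63 × 10^-4 = 2.75 × 10^-11
Let x = [OH-] at equilibrium. Kb = x²/(0.067 − x).
Since Kb ≪ C₀, x ≈ √(Kb·C₀) = 1.36 × 10^-6 M.
Check: 0.002% ionized — well under 5%, approximation valid.
pOH = −log(1.36 × 10^-6) = 5.87; pH = 14.00 − 5.87 = 8.13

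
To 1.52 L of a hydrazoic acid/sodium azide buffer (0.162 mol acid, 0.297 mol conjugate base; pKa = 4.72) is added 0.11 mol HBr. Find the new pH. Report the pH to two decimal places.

Added H+ converts N3- to HN3: HN3 → 0.272 mol, N3- → 0.187 mol.
pH = pKa + log([A⁻]/[HA]) = 4.72 + log(0.187/0.272) = 4.72 -0.163

pH = 4.56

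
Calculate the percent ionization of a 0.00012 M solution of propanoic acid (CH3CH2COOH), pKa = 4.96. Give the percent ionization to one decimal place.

26.0%

CH3CH2COOH ⇌ CH3CH2COO- + H+; let x = [H+] at equilibrium.
Ka = 10^(−4.96) = 1.10 × 10^-5
Solve x² + 1.1e-05x − 1.32e-09 = 0 → x = 3.12 × 10^-5 M
% ionization = x/C₀ × 100% = 3.12 × 10^-5/0.00012 × 100% = 26.0%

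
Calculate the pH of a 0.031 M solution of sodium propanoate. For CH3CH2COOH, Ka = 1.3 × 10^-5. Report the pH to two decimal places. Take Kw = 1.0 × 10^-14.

pH = 8.69

CH3CH2COO- is the conjugate base of the weak acid CH3CH2COOH.
Kb = Kw/Ka = 1.0×10^-14 / 1.3 × 10^-5 = 7.69 × 10^-10
Let x = [OH-] at equilibrium. Kb = x²/(0.031 − x).
Assume x ≪ 0.031: x ≈ √(7.69 × 10^-10 × 0.031) = 4.88 × 10^-6 M
Check: 0.016% ionized — well under 5%, approximation valid.
pOH = −log(4.88 × 10^-6) = 5.31; pH = 14.00 − 5.31 = 8.69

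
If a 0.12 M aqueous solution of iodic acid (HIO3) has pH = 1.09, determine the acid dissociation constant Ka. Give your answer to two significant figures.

Ka = 1.7 × 10^-1

[H+] = 10^(-1.09) = 8.13 × 10^-2 M
At equilibrium [HA] = 0.12 − 8.13 × 10^-2 = 3.87 × 10^-2 M
Ka = [H+][A-]/[HA] = (8.13 × 10^-2)² / 3.87 × 10^-2 = 1.7 × 10^-1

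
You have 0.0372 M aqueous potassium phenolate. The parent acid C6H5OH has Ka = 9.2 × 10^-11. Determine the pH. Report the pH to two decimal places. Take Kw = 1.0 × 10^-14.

pH = 11.29

C6H5O- is the conjugate base of the weak acid C6H5OH.
Kb = Kw/Ka = 1.0×10^-14 / 9.2 × 10^-11 = 1.09 × 10^-4
From the ICE table, Kb = [OH-]²/(0.0372 − [OH-]) = 1.09 × 10^-4.
The 5% rule fails; solving [OH-]² + Kb·[OH-] − Kb·C₀ = 0 exactly:
[OH-] = [−0.000109 + √(0.000109² + 1.62e-05)]/2 = 1.96 × 10^-3 M
pOH = 2.71, so pH = 14.00 − pOH = 11.29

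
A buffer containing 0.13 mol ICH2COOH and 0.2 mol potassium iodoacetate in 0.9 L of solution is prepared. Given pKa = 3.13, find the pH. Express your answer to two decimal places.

Using pH = pKa + log([base]/[acid]) with [base]/[acid] = 0.2/0.13:
pH = 3.13 + (+0.187) = 3.32

pH = 3.32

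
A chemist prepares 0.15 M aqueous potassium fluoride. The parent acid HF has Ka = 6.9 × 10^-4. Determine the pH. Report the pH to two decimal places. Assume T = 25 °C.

pH = 8.17

F- is the conjugate base of the weak acid HF.
Kb = Kw/Ka = 1.0×10^-14 / 6.9 × 10^-4 = 1.45 × 10^-11
From the ICE table, Kb = [OH-]²/(0.15 − [OH-]) = 1.45 × 10^-11.
Since Kb ≪ C₀, [OH-] ≈ √(Kb·C₀) = 1.47 × 10^-6 M.
Check: 0.00098% ionized — well under 5%, approximation valid.
pOH = −log(1.47 × 10^-6) = 5.83; pH = 14.00 − 5.83 = 8.17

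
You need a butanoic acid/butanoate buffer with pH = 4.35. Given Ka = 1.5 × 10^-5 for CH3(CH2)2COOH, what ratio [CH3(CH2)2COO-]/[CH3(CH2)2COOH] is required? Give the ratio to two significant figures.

ratio = 0.34

pKa = -log(1.5 × 10^-5) = 4.824
pH = pKa + log(r) ⇒ log(r) = 4.35 − 4.824 = -0.474
r = [CH3(CH2)2COO-]/[CH3(CH2)2COOH] = 10^(-0.474) = 0.336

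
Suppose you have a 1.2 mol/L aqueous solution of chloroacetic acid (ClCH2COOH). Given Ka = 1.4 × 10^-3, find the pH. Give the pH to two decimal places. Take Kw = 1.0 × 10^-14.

ClCH2COOH ⇌ ClCH2COO- + H+
Ka = [H+]²/(1.2 − [H+]) = 1.4 × 10^-3
Since Ka ≪ C₀, [H+] ≈ √(Ka·C₀) = 4.10 × 10^-2 M.
([H+]/C₀ = 3.4% < 5%, so the approximation holds.)
pH = −log[H+] = −log(4.10 × 10^-2) = 1.39

pH = 1.39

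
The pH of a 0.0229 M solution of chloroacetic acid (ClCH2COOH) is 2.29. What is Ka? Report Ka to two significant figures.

Ka = 1.5 × 10^-3

[H+] = 10^(-2.29) = 5.13 × 10^-3 M
At equilibrium [HA] = 0.0229 − 5.13 × 10^-3 = 1.78 × 10^-2 M
Ka = [H+][A-]/[HA] = (5.13 × 10^-3)² / 1.78 × 10^-2 = 1.5 × 10^-3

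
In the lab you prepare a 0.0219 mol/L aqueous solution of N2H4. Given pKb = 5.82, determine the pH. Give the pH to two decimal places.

N2H4 + H2O ⇌ N2H5+ + OH-
Kb = 10^(−5.82) = 1.51 × 10^-6
From the ICE table, Kb = [OH-]²/(0.0219 − [OH-]) = 1.51 × 10^-6.
Since Kb ≪ C₀, [OH-] ≈ √(Kb·C₀) = 1.82 × 10^-4 M.
pOH = 3.74, so pH = 14.00 − pOH = 10.26

pH = 10.26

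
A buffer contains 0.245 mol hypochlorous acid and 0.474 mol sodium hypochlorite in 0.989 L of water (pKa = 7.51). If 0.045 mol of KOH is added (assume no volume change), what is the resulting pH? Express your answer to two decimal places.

pH = 7.92

After neutralization: n(HOCl) = 0.2 mol, n(OCl-) = 0.519 mol.
pH = pKa + log(n_OCl-/n_HOCl) = 7.51 + log(0.519/0.2) = 7.51 + (+0.414)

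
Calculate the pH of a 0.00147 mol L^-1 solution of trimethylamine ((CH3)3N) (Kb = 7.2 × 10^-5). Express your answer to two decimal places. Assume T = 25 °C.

(CH3)3N + H2O ⇌ (CH3)3NH+ + OH-
From the ICE table, Kb = x²/(0.00147 − x) = 7.2 × 10^-5.
The 5% rule fails; solving x² + Kb·x − Kb·C₀ = 0 exactly:
x = (−Kb + √(Kb² + 4·Kb·C₀))/2 = 2.91 × 10^-4 M
pOH = −log(2.91 × 10^-4) = 3.54; pH = 14.00 − 3.54 = 10.46

pH = 10.46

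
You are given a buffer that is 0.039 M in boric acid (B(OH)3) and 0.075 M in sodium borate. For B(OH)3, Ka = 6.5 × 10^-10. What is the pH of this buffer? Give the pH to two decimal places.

pKa = −log(6.5 × 10^-10) = 9.187
pH = pKa + log([A⁻]/[HA]) = 9.187 + log(0.075/0.039)
pH = 9.187 + (+0.284) = 9.47

pH = 9.47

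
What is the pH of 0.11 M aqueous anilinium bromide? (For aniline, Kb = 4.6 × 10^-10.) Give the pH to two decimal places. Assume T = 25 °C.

pH = 2.81

C6H5NH3+ is the conjugate acid of the weak base C6H5NH2.
Ka = Kw/Kb = 1.0×10^-14 / 4.6 × 10^-10 = 2.17 × 10^-5
Ka = [H+]²/(0.11 − [H+]) = 2.17 × 10^-5
Assume [H+] ≪ 0.11: [H+] ≈ √(2.17 × 10^-5 × 0.11) = 1.54 × 10^-3 M
([H+]/C₀ = 1.4% < 5%, so the approximation holds.)
pH = −log(1.54 × 10^-3) = 2.81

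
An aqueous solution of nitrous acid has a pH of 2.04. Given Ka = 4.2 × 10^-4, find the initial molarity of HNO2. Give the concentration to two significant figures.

[H+] = 10^(-2.04) = 9.12 × 10^-3 M = x
Ka = x²/(C₀ − x) ⇒ C₀ = x + x²/Ka
C₀ = 9.12 × 10^-3 + (9.12 × 10^-3)²/(4.2 × 10^-4) = 2.07 × 10^-1 M

C₀ = 2.1 × 10^-1 M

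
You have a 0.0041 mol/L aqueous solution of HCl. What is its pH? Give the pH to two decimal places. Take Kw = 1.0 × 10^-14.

pH = 2.39

HCl is a strong acid and dissociates completely, so [H+] = 0.0041 M.
pH = -log(0.0041) = 2.39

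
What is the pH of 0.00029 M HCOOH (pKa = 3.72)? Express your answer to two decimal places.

HCOOH ⇌ HCOO- + H+
Ka = 10^(−3.72) = 1.91 × 10^-4
Let x = [H+] at equilibrium. Ka = x²/(0.00029 − x).
The 5% rule fails; solving x² + Ka·x − Ka·C₀ = 0 exactly:
x = [−0.000191 + √(0.000191² + 2.22e-07)]/2 = 1.58 × 10^-4 M
pH = −log(1.58 × 10^-4) = 3.80

pH = 3.80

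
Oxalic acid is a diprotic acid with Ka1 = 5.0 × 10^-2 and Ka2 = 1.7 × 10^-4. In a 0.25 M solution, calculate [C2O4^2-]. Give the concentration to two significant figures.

First ionization gives [H+] ≈ [HC2O4-] = 8.96 × 10^-2 M.
Second step: Ka2 = [H+][C2O4^2-]/[HC2O4-] ≈ [C2O4^2-] (since [H+] ≈ [HC2O4-]).
So [C2O4^2-] ≈ Ka2.

1.7 × 10^-4 M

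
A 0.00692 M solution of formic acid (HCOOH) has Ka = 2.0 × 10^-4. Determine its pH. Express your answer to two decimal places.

pH = 2.97

HCOOH ⇌ HCOO- + H+
From the ICE table, Ka = x²/(0.00692 − x) = 2.0 × 10^-4.
The 5% rule fails; solving x² + Ka·x − Ka·C₀ = 0 exactly:
x = (−Ka + √(Ka² + 4·Ka·C₀))/2 = 1.08 × 10^-3 M
pH = −log[H+] = −log(1.08 × 10^-3) = 2.97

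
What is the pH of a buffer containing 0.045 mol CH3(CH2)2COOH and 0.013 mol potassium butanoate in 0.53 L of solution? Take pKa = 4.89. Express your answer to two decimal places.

pH = 4.35

pH = pKa + log([A⁻]/[HA]) = 4.89 + log(0.013/0.045)
pH = 4.89 + (-0.539) = 4.35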